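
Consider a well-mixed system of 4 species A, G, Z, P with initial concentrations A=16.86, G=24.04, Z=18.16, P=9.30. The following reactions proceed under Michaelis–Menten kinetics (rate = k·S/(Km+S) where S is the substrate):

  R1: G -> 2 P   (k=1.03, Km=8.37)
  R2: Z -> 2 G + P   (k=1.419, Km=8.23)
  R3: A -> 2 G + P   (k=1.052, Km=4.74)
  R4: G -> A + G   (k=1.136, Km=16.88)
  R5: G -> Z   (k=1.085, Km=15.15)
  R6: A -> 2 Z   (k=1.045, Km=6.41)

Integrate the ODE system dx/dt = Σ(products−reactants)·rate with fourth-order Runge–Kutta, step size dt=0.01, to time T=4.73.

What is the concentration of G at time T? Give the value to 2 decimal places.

RK4 with dt=0.01: 473 steps to T=4.73. Trajectory (selected grid times):
t=0.00: A=16.86 G=24.04 Z=18.16 P=9.30
t=0.53: A=16.38 G=25.18 Z=18.80 P=11.07
t=1.05: A=15.93 G=26.30 Z=19.41 P=12.82
t=1.58: A=15.48 G=27.44 Z=20.04 P=14.61
t=2.10: A=15.05 G=28.54 Z=20.64 P=16.37
t=2.63: A=14.62 G=29.67 Z=21.25 P=18.18
t=3.15: A=14.21 G=30.76 Z=21.85 P=19.97
t=3.68: A=13.80 G=31.87 Z=22.45 P=21.80
t=4.20: A=13.42 G=32.96 Z=23.03 P=23.59
t=4.73: A=13.03 G=34.06 Z=23.61 P=25.43
Read off G at T=4.73: 34.06

G at T = 34.06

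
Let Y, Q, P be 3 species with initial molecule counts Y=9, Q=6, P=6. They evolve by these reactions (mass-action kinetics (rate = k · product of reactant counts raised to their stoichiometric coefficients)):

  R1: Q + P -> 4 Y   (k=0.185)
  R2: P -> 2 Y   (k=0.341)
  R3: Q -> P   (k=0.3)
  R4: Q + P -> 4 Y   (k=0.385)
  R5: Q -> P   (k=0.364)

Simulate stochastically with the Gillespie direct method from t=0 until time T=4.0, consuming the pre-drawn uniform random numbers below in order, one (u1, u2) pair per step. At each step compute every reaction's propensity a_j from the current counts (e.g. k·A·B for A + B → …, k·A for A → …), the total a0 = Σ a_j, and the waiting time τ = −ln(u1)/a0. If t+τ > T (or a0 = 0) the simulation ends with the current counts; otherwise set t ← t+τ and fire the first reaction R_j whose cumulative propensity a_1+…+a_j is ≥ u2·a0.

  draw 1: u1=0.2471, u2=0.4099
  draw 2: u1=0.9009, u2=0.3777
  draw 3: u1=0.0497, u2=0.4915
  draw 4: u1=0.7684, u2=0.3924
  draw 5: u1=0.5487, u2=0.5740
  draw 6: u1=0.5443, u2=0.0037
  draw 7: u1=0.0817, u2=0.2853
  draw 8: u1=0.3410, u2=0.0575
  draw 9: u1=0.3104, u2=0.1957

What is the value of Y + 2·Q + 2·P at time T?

Check how each reaction changes W = Y + 2·Q + 2·P (weight of products minus weight of reactants):
R1: Q + P -> 4 Y: (1·4) − (2·1 + 2·1) = 4 − 4 = 0
R2: P -> 2 Y: (1·2) − (2·1) = 2 − 2 = 0
R3: Q -> P: (2·1) − (2·1) = 2 − 2 = 0
R4: Q + P -> 4 Y: (1·4) − (2·1 + 2·1) = 4 − 4 = 0
R5: Q -> P: (2·1) − (2·1) = 2 − 2 = 0
Every reaction leaves W unchanged, so W is conserved and no simulation is needed: W(T) = W(0) = 9 + 2·6 + 2·6 = 33

Value at T = 33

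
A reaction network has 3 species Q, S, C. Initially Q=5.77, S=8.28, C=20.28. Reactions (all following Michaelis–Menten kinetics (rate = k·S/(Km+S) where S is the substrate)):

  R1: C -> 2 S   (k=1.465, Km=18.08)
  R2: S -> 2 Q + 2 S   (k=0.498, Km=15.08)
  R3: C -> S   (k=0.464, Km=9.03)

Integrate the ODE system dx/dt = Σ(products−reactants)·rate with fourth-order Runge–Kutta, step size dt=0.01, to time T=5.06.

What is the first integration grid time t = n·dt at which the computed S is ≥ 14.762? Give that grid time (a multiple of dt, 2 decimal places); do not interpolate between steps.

Threshold first reached at t = 3.23

RK4 with dt=0.01: 506 steps to T=5.06. Trajectory (selected grid times):
t=0.00: Q=5.77 S=8.28 C=20.28
t=0.56: Q=5.98 S=9.42 C=19.67
t=1.12: Q=6.20 S=10.56 C=19.07
t=1.69: Q=6.44 S=11.71 C=18.47
t=2.25: Q=6.69 S=12.83 C=17.88
t=2.81: Q=6.95 S=13.94 C=17.30
t=3.22: Q=7.15 S=14.75 C=16.89
t=3.23: Q=7.16 S=14.77 C=16.88
t=3.37: Q=7.23 S=15.05 C=16.74
t=3.94: Q=7.51 S=16.16 C=16.17
t=4.50: Q=7.81 S=17.24 C=15.62
t=5.06: Q=8.11 S=18.30 C=15.08
S(3.22)=14.751 < 14.762 but S(3.23)=14.771 ≥ 14.762, so the first grid time is t=3.23.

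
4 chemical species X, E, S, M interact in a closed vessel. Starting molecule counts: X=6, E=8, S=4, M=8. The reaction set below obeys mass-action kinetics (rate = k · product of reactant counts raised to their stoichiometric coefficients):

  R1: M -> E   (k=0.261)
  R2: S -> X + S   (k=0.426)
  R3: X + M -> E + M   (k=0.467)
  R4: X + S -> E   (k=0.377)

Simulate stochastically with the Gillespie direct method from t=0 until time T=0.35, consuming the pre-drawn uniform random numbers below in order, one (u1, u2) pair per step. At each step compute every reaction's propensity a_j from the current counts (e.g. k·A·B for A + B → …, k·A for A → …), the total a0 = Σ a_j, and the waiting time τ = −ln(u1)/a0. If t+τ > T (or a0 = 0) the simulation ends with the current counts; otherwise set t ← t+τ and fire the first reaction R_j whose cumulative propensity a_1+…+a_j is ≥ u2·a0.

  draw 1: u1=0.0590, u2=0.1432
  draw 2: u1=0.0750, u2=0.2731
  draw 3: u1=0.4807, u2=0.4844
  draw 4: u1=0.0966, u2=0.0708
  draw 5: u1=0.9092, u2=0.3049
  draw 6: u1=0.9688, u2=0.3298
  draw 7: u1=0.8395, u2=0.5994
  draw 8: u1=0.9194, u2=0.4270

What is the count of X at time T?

t=0.000: X=6 E=8 S=4 M=8
Draw 1: a1=2.088, a2=1.704, a3=22.416, a4=9.048, a0=35.256; τ=−ln(0.0590)/35.256=0.080 → t=0.080; u2·a0=0.1432·35.256=5.049; a1+a2=3.792 < 5.049 ≤ a1+…+a3=26.208 → R3 fires; X=5 E=9 S=4 M=8
Draw 2: a1=2.088, a2=1.704, a3=18.680, a4=7.540, a0=30.012; τ=−ln(0.0750)/30.012=0.086 → t=0.167; u2·a0=0.2731·30.012=8.196; a1+a2=3.792 < 8.196 ≤ a1+…+a3=22.472 → R3 fires; X=4 E=10 S=4 M=8
Draw 3: a1=2.088, a2=1.704, a3=14.944, a4=6.032, a0=24.768; τ=−ln(0.4807)/24.768=0.030 → t=0.196; u2·a0=0.4844·24.768=11.998; a1+a2=3.792 < 11.998 ≤ a1+…+a3=18.736 → R3 fires; X=3 E=11 S=4 M=8
Draw 4: a1=2.088, a2=1.704, a3=11.208, a4=4.524, a0=19.524; τ=−ln(0.0966)/19.524=0.120 → t=0.316; u2·a0=0.0708·19.524=1.382 ≤ a1=2.088 → R1 fires; X=3 E=12 S=4 M=7
Draw 5: a1=1.827, a2=1.704, a3=9.807, a4=4.524, a0=17.862; τ=−ln(0.9092)/17.862=0.005 → t=0.321; u2·a0=0.3049·17.862=5.446; a1+a2=3.531 < 5.446 ≤ a1+…+a3=13.338 → R3 fires; X=2 E=13 S=4 M=7
Draw 6: a1=1.827, a2=1.704, a3=6.538, a4=3.016, a0=13.085; τ=−ln(0.9688)/13.085=0.002 → t=0.324; u2·a0=0.3298·13.085=4.315; a1+a2=3.531 < 4.315 ≤ a1+…+a3=10.069 → R3 fires; X=1 E=14 S=4 M=7
Draw 7: a1=1.827, a2=1.704, a3=3.269, a4=1.508, a0=8.308; τ=−ln(0.8395)/8.308=0.021 → t=0.345; u2·a0=0.5994·8.308=4.980; a1+a2=3.531 < 4.980 ≤ a1+…+a3=6.800 → R3 fires; X=0 E=15 S=4 M=7
Draw 8: a1=1.827, a2=1.704, a3=0.000, a4=0.000, a0=3.531; τ=−ln(0.9194)/3.531=0.024 → t=0.368 > T=0.35: stop.
Read off X at T=0.35: 0

X at T = 0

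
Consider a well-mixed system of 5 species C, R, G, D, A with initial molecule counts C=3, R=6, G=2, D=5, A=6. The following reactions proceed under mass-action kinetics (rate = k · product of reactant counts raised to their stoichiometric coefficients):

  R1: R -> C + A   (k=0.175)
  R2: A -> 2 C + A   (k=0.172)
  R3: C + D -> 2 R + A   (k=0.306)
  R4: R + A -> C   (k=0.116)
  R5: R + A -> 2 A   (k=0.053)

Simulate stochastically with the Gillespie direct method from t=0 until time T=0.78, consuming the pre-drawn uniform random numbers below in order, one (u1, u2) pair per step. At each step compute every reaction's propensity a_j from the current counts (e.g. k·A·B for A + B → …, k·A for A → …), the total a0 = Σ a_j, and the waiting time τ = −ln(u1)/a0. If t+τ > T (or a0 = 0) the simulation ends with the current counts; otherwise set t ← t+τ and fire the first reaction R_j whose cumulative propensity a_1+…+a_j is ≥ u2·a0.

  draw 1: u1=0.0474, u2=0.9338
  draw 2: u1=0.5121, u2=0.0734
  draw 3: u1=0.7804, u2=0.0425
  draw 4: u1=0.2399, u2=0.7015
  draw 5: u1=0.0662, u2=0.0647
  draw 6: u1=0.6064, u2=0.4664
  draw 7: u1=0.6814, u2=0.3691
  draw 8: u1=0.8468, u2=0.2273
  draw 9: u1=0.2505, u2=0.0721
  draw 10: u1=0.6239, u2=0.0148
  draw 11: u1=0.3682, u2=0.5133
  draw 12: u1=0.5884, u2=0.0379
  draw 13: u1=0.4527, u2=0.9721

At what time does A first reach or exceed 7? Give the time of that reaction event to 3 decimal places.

t=0.000: C=3 R=6 G=2 D=5 A=6
Draw 1: a1=1.050, a2=1.032, a3=4.590, a4=4.176, a5=1.908, a0=12.756; τ=−ln(0.0474)/12.756=0.239 → t=0.239; u2·a0=0.9338·12.756=11.912; a1+…+a4=10.848 < 11.912 ≤ a1+…+a5=12.756 → R5 fires; C=3 R=5 G=2 D=5 A=7
Draw 2: a1=0.875, a2=1.204, a3=4.590, a4=4.060, a5=1.855, a0=12.584; τ=−ln(0.5121)/12.584=0.053 → t=0.292; u2·a0=0.0734·12.584=0.924; a1=0.875 < 0.924 ≤ a1+a2=2.079 → R2 fires; C=5 R=5 G=2 D=5 A=7
Draw 3: a1=0.875, a2=1.204, a3=7.650, a4=4.060, a5=1.855, a0=15.644; τ=−ln(0.7804)/15.644=0.016 → t=0.308; u2·a0=0.0425·15.644=0.665 ≤ a1=0.875 → R1 fires; C=6 R=4 G=2 D=5 A=8
Draw 4: a1=0.700, a2=1.376, a3=9.180, a4=3.712, a5=1.696, a0=16.664; τ=−ln(0.2399)/16.664=0.086 → t=0.394; u2·a0=0.7015·16.664=11.690; a1+…+a3=11.256 < 11.690 ≤ a1+…+a4=14.968 → R4 fires; C=7 R=3 G=2 D=5 A=7
Draw 5: a1=0.525, a2=1.204, a3=10.710, a4=2.436, a5=1.113, a0=15.988; τ=−ln(0.0662)/15.988=0.170 → t=0.564; u2·a0=0.0647·15.988=1.034; a1=0.525 < 1.034 ≤ a1+a2=1.729 → R2 fires; C=9 R=3 G=2 D=5 A=7
Draw 6: a1=0.525, a2=1.204, a3=13.770, a4=2.436, a5=1.113, a0=19.048; τ=−ln(0.6064)/19.048=0.026 → t=0.590; u2·a0=0.4664·19.048=8.884; a1+a2=1.729 < 8.884 ≤ a1+…+a3=15.499 → R3 fires; C=8 R=5 G=2 D=4 A=8
Draw 7: a1=0.875, a2=1.376, a3=9.792, a4=4.640, a5=2.120, a0=18.803; τ=−ln(0.6814)/18.803=0.020 → t=0.610; u2·a0=0.3691·18.803=6.940; a1+a2=2.251 < 6.940 ≤ a1+…+a3=12.043 → R3 fires; C=7 R=7 G=2 D=3 A=9
Draw 8: a1=1.225, a2=1.548, a3=6.426, a4=7.308, a5=3.339, a0=19.846; τ=−ln(0.8468)/19.846=0.008 → t=0.619; u2·a0=0.2273·19.846=4.511; a1+a2=2.773 < 4.511 ≤ a1+…+a3=9.199 → R3 fires; C=6 R=9 G=2 D=2 A=10
Draw 9: a1=1.575, a2=1.720, a3=3.672, a4=10.440, a5=4.770, a0=22.177; τ=−ln(0.2505)/22.177=0.062 → t=0.681; u2·a0=0.0721·22.177=1.599; a1=1.575 < 1.599 ≤ a1+a2=3.295 → R2 fires; C=8 R=9 G=2 D=2 A=10
Draw 10: a1=1.575, a2=1.720, a3=4.896, a4=10.440, a5=4.770, a0=23.401; τ=−ln(0.6239)/23.401=0.020 → t=0.701; u2·a0=0.0148·23.401=0.346 ≤ a1=1.575 → R1 fires; C=9 R=8 G=2 D=2 A=11
Draw 11: a1=1.400, a2=1.892, a3=5.508, a4=10.208, a5=4.664, a0=23.672; τ=−ln(0.3682)/23.672=0.042 → t=0.743; u2·a0=0.5133·23.672=12.151; a1+…+a3=8.800 < 12.151 ≤ a1+…+a4=19.008 → R4 fires; C=10 R=7 G=2 D=2 A=10
Draw 12: a1=1.225, a2=1.720, a3=6.120, a4=8.120, a5=3.710, a0=20.895; τ=−ln(0.5884)/20.895=0.025 → t=0.769; u2·a0=0.0379·20.895=0.792 ≤ a1=1.225 → R1 fires; C=11 R=6 G=2 D=2 A=11
Draw 13: a1=1.050, a2=1.892, a3=6.732, a4=7.656, a5=3.498, a0=20.828; τ=−ln(0.4527)/20.828=0.038 → t=0.807 > T=0.78: stop.
A first becomes ≥ 7 when it reaches 7 at the event at t=0.239.

Threshold first reached at t = 0.239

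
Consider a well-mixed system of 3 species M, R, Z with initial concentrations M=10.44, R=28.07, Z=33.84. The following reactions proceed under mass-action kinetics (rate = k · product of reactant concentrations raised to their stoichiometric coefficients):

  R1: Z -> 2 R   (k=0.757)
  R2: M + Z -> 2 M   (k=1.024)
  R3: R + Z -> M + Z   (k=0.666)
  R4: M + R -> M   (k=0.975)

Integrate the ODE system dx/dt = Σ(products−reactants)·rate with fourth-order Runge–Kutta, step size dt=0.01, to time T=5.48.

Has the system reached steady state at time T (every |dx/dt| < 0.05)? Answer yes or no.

Steady state at T: yes

RK4 with dt=0.01: 548 steps to T=5.48. Trajectory (selected grid times):
t=0.00: M=10.44 R=28.07 Z=33.84
t=0.61: M=53.71 R=0.00 Z=0.00
t=1.22: M=53.71 R=0.00 Z=0.00
t=1.83: M=53.71 R=0.00 Z=0.00
t=2.44: M=53.71 R=0.00 Z=0.00
t=3.04: M=53.71 R=0.00 Z=0.00
t=3.65: M=53.71 R=0.00 Z=0.00
t=4.26: M=53.71 R=0.00 Z=0.00
t=4.87: M=53.71 R=0.00 Z=0.00
t=5.48: M=53.71 R=0.00 Z=0.00
Rates at T: R1=0.0000, R2=0.0000, R3=0.0000, R4=0.0000
dx/dt at T (Σ net stoichiometry × rate): M=+0.0000, R=-0.0000, Z=-0.0000
Largest |dx/dt| is |-0.0000| (R) < 0.05 → steady.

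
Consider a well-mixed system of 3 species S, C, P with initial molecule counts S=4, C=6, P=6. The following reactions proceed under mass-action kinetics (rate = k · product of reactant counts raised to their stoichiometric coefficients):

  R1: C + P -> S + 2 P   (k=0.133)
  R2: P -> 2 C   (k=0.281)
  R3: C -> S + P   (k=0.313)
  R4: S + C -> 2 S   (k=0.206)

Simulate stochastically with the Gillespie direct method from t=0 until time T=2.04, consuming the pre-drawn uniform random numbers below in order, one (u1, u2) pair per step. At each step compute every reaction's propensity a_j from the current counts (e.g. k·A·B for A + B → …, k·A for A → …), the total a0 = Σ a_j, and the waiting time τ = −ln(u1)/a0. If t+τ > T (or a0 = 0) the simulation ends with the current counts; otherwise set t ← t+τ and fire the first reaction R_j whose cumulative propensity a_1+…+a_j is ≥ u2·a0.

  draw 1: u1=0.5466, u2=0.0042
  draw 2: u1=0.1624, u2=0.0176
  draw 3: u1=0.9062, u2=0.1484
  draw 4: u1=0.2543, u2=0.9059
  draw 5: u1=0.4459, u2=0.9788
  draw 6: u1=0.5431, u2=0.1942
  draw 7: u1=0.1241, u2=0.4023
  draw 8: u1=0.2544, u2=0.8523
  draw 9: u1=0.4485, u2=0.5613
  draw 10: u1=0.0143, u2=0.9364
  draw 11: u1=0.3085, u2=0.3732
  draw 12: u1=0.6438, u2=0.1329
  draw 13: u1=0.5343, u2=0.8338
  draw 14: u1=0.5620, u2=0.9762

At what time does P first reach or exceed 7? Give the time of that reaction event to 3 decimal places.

Threshold first reached at t = 0.045

t=0.000: S=4 C=6 P=6
Draw 1: a1=4.788, a2=1.686, a3=1.878, a4=4.944, a0=13.296; τ=−ln(0.5466)/13.296=0.045 → t=0.045; u2·a0=0.0042·13.296=0.056 ≤ a1=4.788 → R1 fires; S=5 C=5 P=7
Draw 2: a1=4.655, a2=1.967, a3=1.565, a4=5.150, a0=13.337; τ=−ln(0.1624)/13.337=0.136 → t=0.182; u2·a0=0.0176·13.337=0.235 ≤ a1=4.655 → R1 fires; S=6 C=4 P=8
Draw 3: a1=4.256, a2=2.248, a3=1.252, a4=4.944, a0=12.700; τ=−ln(0.9062)/12.700=0.008 → t=0.189; u2·a0=0.1484·12.700=1.885 ≤ a1=4.256 → R1 fires; S=7 C=3 P=9
Draw 4: a1=3.591, a2=2.529, a3=0.939, a4=4.326, a0=11.385; τ=−ln(0.2543)/11.385=0.120 → t=0.310; u2·a0=0.9059·11.385=10.314; a1+…+a3=7.059 < 10.314 ≤ a1+…+a4=11.385 → R4 fires; S=8 C=2 P=9
Draw 5: a1=2.394, a2=2.529, a3=0.626, a4=3.296, a0=8.845; τ=−ln(0.4459)/8.845=0.091 → t=0.401; u2·a0=0.9788·8.845=8.657; a1+…+a3=5.549 < 8.657 ≤ a1+…+a4=8.845 → R4 fires; S=9 C=1 P=9
Draw 6: a1=1.197, a2=2.529, a3=0.313, a4=1.854, a0=5.893; τ=−ln(0.5431)/5.893=0.104 → t=0.505; u2·a0=0.1942·5.893=1.144 ≤ a1=1.197 → R1 fires; S=10 C=0 P=10
Draw 7: a1=0.000, a2=2.810, a3=0.000, a4=0.000, a0=2.810; τ=−ln(0.1241)/2.810=0.743 → t=1.247; u2·a0=0.4023·2.810=1.130; a1=0.000 < 1.130 ≤ a1+a2=2.810 → R2 fires; S=10 C=2 P=9
Draw 8: a1=2.394, a2=2.529, a3=0.626, a4=4.120, a0=9.669; τ=−ln(0.2544)/9.669=0.142 → t=1.389; u2·a0=0.8523·9.669=8.241; a1+…+a3=5.549 < 8.241 ≤ a1+…+a4=9.669 → R4 fires; S=11 C=1 P=9
Draw 9: a1=1.197, a2=2.529, a3=0.313, a4=2.266, a0=6.305; τ=−ln(0.4485)/6.305=0.127 → t=1.516; u2·a0=0.5613·6.305=3.539; a1=1.197 < 3.539 ≤ a1+a2=3.726 → R2 fires; S=11 C=3 P=8
Draw 10: a1=3.192, a2=2.248, a3=0.939, a4=6.798, a0=13.177; τ=−ln(0.0143)/13.177=0.322 → t=1.838; u2·a0=0.9364·13.177=12.339; a1+…+a3=6.379 < 12.339 ≤ a1+…+a4=13.177 → R4 fires; S=12 C=2 P=8
Draw 11: a1=2.128, a2=2.248, a3=0.626, a4=4.944, a0=9.946; τ=−ln(0.3085)/9.946=0.118 → t=1.957; u2·a0=0.3732·9.946=3.712; a1=2.128 < 3.712 ≤ a1+a2=4.376 → R2 fires; S=12 C=4 P=7
Draw 12: a1=3.724, a2=1.967, a3=1.252, a4=9.888, a0=16.831; τ=−ln(0.6438)/16.831=0.026 → t=1.983; u2·a0=0.1329·16.831=2.237 ≤ a1=3.724 → R1 fires; S=13 C=3 P=8
Draw 13: a1=3.192, a2=2.248, a3=0.939, a4=8.034, a0=14.413; τ=−ln(0.5343)/14.413=0.043 → t=2.026; u2·a0=0.8338·14.413=12.018; a1+…+a3=6.379 < 12.018 ≤ a1+…+a4=14.413 → R4 fires; S=14 C=2 P=8
Draw 14: a1=2.128, a2=2.248, a3=0.626, a4=5.768, a0=10.770; τ=−ln(0.5620)/10.770=0.054 → t=2.080 > T=2.04: stop.
P first becomes ≥ 7 when it reaches 7 at the event at t=0.045.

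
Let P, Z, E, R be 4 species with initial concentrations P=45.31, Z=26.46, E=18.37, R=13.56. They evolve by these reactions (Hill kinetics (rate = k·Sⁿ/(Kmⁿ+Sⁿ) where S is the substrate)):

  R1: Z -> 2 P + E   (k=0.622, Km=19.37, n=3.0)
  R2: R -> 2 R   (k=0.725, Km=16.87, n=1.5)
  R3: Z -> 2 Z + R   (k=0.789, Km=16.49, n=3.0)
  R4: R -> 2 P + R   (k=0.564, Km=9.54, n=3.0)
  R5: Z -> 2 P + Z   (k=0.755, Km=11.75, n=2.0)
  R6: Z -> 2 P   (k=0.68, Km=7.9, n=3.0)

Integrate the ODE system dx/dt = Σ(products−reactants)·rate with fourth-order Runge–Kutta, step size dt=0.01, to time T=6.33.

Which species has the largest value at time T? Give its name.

RK4 with dt=0.01: 633 steps to T=6.33. Trajectory (selected grid times):
t=0.00: P=45.31 Z=26.46 E=18.37 R=13.56
t=0.70: P=48.34 Z=26.13 E=18.68 R=14.22
t=1.41: P=51.41 Z=25.79 E=18.99 R=14.89
t=2.11: P=54.45 Z=25.46 E=19.30 R=15.57
t=2.81: P=57.50 Z=25.13 E=19.60 R=16.24
t=3.52: P=60.59 Z=24.80 E=19.90 R=16.93
t=4.22: P=63.63 Z=24.47 E=20.19 R=17.61
t=4.92: P=66.67 Z=24.14 E=20.48 R=18.30
t=5.63: P=69.75 Z=23.81 E=20.77 R=19.00
t=6.33: P=72.79 Z=23.48 E=21.05 R=19.69
At T=6.33: P=72.79 Z=23.48 E=21.05 R=19.69; the largest is P.

Dominant species at T: P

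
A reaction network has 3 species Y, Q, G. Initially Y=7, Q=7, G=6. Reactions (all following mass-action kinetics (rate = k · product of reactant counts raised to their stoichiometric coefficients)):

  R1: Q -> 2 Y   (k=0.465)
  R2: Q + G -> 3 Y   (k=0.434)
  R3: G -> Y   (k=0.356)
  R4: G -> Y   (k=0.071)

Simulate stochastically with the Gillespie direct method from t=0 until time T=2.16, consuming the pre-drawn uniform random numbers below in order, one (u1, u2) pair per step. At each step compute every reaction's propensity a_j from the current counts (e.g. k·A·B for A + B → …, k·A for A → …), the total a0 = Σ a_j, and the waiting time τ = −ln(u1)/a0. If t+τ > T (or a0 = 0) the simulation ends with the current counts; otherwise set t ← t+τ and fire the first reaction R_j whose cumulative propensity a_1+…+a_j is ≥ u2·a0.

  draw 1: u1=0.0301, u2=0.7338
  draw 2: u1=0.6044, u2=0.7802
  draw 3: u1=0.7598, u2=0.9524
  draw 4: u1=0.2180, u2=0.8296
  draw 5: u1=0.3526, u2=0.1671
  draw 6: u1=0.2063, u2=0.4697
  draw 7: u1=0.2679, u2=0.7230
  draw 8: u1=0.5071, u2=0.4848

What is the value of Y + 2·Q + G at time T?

Value at T = 27

Check how each reaction changes W = Y + 2·Q + G (weight of products minus weight of reactants):
R1: Q -> 2 Y: (1·2) − (2·1) = 2 − 2 = 0
R2: Q + G -> 3 Y: (1·3) − (2·1 + 1·1) = 3 − 3 = 0
R3: G -> Y: (1·1) − (1·1) = 1 − 1 = 0
R4: G -> Y: (1·1) − (1·1) = 1 − 1 = 0
Every reaction leaves W unchanged, so W is conserved and no simulation is needed: W(T) = W(0) = 7 + 2·7 + 6 = 27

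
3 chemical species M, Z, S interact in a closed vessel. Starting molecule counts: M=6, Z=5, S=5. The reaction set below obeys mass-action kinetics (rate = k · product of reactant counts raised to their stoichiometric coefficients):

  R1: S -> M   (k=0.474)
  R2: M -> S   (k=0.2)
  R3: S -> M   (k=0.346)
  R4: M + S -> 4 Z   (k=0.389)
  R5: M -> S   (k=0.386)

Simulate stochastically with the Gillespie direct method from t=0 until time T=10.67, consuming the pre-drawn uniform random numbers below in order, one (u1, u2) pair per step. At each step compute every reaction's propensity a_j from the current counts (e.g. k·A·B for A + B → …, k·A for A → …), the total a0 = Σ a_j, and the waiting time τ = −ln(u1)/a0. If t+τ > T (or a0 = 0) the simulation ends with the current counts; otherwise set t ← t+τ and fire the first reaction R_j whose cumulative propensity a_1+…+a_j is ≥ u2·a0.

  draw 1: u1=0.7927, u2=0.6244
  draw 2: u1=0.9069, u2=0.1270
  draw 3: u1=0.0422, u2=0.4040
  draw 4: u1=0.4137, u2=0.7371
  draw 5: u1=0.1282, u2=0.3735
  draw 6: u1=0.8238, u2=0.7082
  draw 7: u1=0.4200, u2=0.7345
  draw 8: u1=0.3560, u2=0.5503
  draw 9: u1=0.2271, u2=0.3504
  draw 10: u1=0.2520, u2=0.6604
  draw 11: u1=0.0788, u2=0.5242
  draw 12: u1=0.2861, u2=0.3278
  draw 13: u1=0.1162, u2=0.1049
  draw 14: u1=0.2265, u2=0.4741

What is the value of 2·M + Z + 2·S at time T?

Value at T = 27

Check how each reaction changes W = 2·M + Z + 2·S (weight of products minus weight of reactants):
R1: S -> M: (2·1) − (2·1) = 2 − 2 = 0
R2: M -> S: (2·1) − (2·1) = 2 − 2 = 0
R3: S -> M: (2·1) − (2·1) = 2 − 2 = 0
R4: M + S -> 4 Z: (1·4) − (2·1 + 2·1) = 4 − 4 = 0
R5: M -> S: (2·1) − (2·1) = 2 − 2 = 0
Every reaction leaves W unchanged, so W is conserved and no simulation is needed: W(T) = W(0) = 2·6 + 5 + 2·5 = 27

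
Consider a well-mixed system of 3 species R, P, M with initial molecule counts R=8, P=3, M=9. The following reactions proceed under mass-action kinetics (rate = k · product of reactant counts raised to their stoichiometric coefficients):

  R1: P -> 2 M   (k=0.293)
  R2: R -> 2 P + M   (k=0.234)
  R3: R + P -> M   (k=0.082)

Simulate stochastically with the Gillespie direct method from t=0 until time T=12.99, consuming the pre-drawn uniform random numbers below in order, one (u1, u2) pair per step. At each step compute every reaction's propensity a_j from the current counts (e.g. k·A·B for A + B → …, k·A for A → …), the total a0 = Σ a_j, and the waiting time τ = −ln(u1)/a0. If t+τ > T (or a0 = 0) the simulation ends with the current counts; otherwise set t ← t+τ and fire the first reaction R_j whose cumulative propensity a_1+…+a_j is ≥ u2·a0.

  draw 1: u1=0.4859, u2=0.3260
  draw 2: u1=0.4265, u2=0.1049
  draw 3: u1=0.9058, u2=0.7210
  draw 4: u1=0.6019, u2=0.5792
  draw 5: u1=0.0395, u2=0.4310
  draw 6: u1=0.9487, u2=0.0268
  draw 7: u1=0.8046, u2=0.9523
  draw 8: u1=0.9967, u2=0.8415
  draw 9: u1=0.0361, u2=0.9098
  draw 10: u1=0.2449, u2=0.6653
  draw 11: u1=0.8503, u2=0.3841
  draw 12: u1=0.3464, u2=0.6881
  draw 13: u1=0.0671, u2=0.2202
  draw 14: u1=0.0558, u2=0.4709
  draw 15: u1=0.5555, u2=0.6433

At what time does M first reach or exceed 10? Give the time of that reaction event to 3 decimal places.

t=0.000: R=8 P=3 M=9
Draw 1: a1=0.879, a2=1.872, a3=1.968, a0=4.719; τ=−ln(0.4859)/4.719=0.153 → t=0.153; u2·a0=0.3260·4.719=1.538; a1=0.879 < 1.538 ≤ a1+a2=2.751 → R2 fires; R=7 P=5 M=10
Draw 2: a1=1.465, a2=1.638, a3=2.870, a0=5.973; τ=−ln(0.4265)/5.973=0.143 → t=0.296; u2·a0=0.1049·5.973=0.627 ≤ a1=1.465 → R1 fires; R=7 P=4 M=12
Draw 3: a1=1.172, a2=1.638, a3=2.296, a0=5.106; τ=−ln(0.9058)/5.106=0.019 → t=0.315; u2·a0=0.7210·5.106=3.681; a1+a2=2.810 < 3.681 ≤ a1+…+a3=5.106 → R3 fires; R=6 P=3 M=13
Draw 4: a1=0.879, a2=1.404, a3=1.476, a0=3.759; τ=−ln(0.6019)/3.759=0.135 → t=0.450; u2·a0=0.5792·3.759=2.177; a1=0.879 < 2.177 ≤ a1+a2=2.283 → R2 fires; R=5 P=5 M=14
Draw 5: a1=1.465, a2=1.170, a3=2.050, a0=4.685; τ=−ln(0.0395)/4.685=0.690 → t=1.140; u2·a0=0.4310·4.685=2.019; a1=1.465 < 2.019 ≤ a1+a2=2.635 → R2 fires; R=4 P=7 M=15
Draw 6: a1=2.051, a2=0.936, a3=2.296, a0=5.283; τ=−ln(0.9487)/5.283=0.010 → t=1.150; u2·a0=0.0268·5.283=0.142 ≤ a1=2.051 → R1 fires; R=4 P=6 M=17
Draw 7: a1=1.758, a2=0.936, a3=1.968, a0=4.662; τ=−ln(0.8046)/4.662=0.047 → t=1.196; u2·a0=0.9523·4.662=4.440; a1+a2=2.694 < 4.440 ≤ a1+…+a3=4.662 → R3 fires; R=3 P=5 M=18
Draw 8: a1=1.465, a2=0.702, a3=1.230, a0=3.397; τ=−ln(0.9967)/3.397=0.001 → t=1.197; u2·a0=0.8415·3.397=2.859; a1+a2=2.167 < 2.859 ≤ a1+…+a3=3.397 → R3 fires; R=2 P=4 M=19
Draw 9: a1=1.172, a2=0.468, a3=0.656, a0=2.296; τ=−ln(0.0361)/2.296=1.447 → t=2.644; u2·a0=0.9098·2.296=2.089; a1+a2=1.640 < 2.089 ≤ a1+…+a3=2.296 → R3 fires; R=1 P=3 M=20
Draw 10: a1=0.879, a2=0.234, a3=0.246, a0=1.359; τ=−ln(0.2449)/1.359=1.035 → t=3.679; u2·a0=0.6653·1.359=0.904; a1=0.879 < 0.904 ≤ a1+a2=1.113 → R2 fires; R=0 P=5 M=21
Draw 11: a1=1.465, a2=0.000, a3=0.000, a0=1.465; τ=−ln(0.8503)/1.465=0.111 → t=3.790; u2·a0=0.3841·1.465=0.563 ≤ a1=1.465 → R1 fires; R=0 P=4 M=23
Draw 12: a1=1.172, a2=0.000, a3=0.000, a0=1.172; τ=−ln(0.3464)/1.172=0.905 → t=4.695; u2·a0=0.6881·1.172=0.806 ≤ a1=1.172 → R1 fires; R=0 P=3 M=25
Draw 13: a1=0.879, a2=0.000, a3=0.000, a0=0.879; τ=−ln(0.0671)/0.879=3.073 → t=7.768; u2·a0=0.2202·0.879=0.194 ≤ a1=0.879 → R1 fires; R=0 P=2 M=27
Draw 14: a1=0.586, a2=0.000, a3=0.000, a0=0.586; τ=−ln(0.0558)/0.586=4.925 → t=12.693; u2·a0=0.4709·0.586=0.276 ≤ a1=0.586 → R1 fires; R=0 P=1 M=29
Draw 15: a1=0.293, a2=0.000, a3=0.000, a0=0.293; τ=−ln(0.5555)/0.293=2.006 → t=14.699 > T=12.99: stop.
M first becomes ≥ 10 when it reaches 10 at the event at t=0.153.

Threshold first reached at t = 0.153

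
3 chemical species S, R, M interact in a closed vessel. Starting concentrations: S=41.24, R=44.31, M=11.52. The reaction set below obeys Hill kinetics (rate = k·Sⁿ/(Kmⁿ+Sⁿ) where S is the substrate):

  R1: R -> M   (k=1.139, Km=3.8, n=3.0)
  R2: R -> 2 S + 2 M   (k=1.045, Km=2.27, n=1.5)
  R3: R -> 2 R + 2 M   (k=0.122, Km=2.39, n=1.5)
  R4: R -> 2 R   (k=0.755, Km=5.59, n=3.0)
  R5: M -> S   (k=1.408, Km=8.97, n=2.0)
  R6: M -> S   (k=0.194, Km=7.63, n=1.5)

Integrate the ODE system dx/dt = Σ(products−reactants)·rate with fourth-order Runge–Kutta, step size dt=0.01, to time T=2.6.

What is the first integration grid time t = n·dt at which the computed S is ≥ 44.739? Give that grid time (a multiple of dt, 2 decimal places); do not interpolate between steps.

RK4 with dt=0.01: 260 steps to T=2.6. Trajectory (selected grid times):
t=0.00: S=41.24 R=44.31 M=11.52
t=0.29: S=42.14 R=43.93 M=12.22
t=0.58: S=43.04 R=43.56 M=12.91
t=0.87: S=43.96 R=43.18 M=13.59
t=1.11: S=44.73 R=42.87 M=14.15
t=1.12: S=44.76 R=42.86 M=14.17
t=1.16: S=44.89 R=42.81 M=14.26
t=1.44: S=45.79 R=42.44 M=14.90
t=1.73: S=46.74 R=42.07 M=15.55
t=2.02: S=47.69 R=41.69 M=16.20
t=2.31: S=48.64 R=41.31 M=16.84
t=2.60: S=49.61 R=40.94 M=17.48
S(1.11)=44.729 < 44.739 but S(1.12)=44.761 ≥ 44.739, so the first grid time is t=1.12.

Threshold first reached at t = 1.12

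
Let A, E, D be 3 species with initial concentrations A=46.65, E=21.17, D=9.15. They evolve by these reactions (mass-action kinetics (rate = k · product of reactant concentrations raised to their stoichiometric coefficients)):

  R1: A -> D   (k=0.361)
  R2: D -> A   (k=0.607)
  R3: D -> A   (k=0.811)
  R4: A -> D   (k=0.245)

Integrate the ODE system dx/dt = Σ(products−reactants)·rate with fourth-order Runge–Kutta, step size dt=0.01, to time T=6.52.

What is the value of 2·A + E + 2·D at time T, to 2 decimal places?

Check how each reaction changes W = 2·A + E + 2·D (weight of products minus weight of reactants):
R1: A -> D: (2·1) − (2·1) = 2 − 2 = 0
R2: D -> A: (2·1) − (2·1) = 2 − 2 = 0
R3: D -> A: (2·1) − (2·1) = 2 − 2 = 0
R4: A -> D: (2·1) − (2·1) = 2 − 2 = 0
Every reaction leaves W unchanged, so W is conserved and no simulation is needed: W(T) = W(0) = 2·46.65 + 21.17 + 2·9.15 = 132.77

Value at T = 132.77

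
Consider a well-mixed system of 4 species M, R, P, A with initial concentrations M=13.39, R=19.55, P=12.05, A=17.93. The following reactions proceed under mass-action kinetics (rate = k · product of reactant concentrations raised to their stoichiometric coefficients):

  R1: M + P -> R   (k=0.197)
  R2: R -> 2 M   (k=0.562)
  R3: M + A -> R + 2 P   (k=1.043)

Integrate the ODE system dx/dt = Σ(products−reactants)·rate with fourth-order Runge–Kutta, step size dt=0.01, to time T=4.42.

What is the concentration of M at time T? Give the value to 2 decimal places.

RK4 with dt=0.01: 442 steps to T=4.42. Trajectory (selected grid times):
t=0.00: M=13.39 R=19.55 P=12.05 A=17.93
t=0.49: M=4.24 R=37.78 P=32.32 A=2.07
t=0.98: M=8.90 R=44.48 P=20.22 A=0.08
t=1.47: M=19.46 R=46.65 P=5.57 A=0.00
t=1.96: M=38.40 R=39.79 P=0.36 A=0.00
t=2.46: M=57.68 R=30.32 P=0.00 A=0.00
t=2.95: M=72.28 R=23.03 P=0.00 A=0.00
t=3.44: M=83.36 R=17.48 P=0.00 A=0.00
t=3.93: M=91.78 R=13.28 P=0.00 A=0.00
t=4.42: M=98.17 R=10.08 P=0.00 A=0.00
Read off M at T=4.42: 98.17

M at T = 98.17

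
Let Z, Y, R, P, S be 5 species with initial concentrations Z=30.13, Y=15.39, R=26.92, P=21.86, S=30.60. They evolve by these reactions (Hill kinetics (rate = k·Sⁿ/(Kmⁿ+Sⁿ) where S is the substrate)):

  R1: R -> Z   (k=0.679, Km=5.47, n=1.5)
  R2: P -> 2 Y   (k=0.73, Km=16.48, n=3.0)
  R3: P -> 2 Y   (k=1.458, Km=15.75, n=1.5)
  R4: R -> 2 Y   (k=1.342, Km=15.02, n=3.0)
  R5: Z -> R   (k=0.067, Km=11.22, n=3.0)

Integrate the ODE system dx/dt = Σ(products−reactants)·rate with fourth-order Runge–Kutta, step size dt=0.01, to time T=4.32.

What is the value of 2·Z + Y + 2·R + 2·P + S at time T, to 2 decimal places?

Value at T = 203.81

Check how each reaction changes W = 2·Z + Y + 2·R + 2·P + S (weight of products minus weight of reactants):
R1: R -> Z: (2·1) − (2·1) = 2 − 2 = 0
R2: P -> 2 Y: (1·2) − (2·1) = 2 − 2 = 0
R3: P -> 2 Y: (1·2) − (2·1) = 2 − 2 = 0
R4: R -> 2 Y: (1·2) − (2·1) = 2 − 2 = 0
R5: Z -> R: (2·1) − (2·1) = 2 − 2 = 0
Every reaction leaves W unchanged, so W is conserved and no simulation is needed: W(T) = W(0) = 2·30.13 + 15.39 + 2·26.92 + 2·21.86 + 30.60 = 203.81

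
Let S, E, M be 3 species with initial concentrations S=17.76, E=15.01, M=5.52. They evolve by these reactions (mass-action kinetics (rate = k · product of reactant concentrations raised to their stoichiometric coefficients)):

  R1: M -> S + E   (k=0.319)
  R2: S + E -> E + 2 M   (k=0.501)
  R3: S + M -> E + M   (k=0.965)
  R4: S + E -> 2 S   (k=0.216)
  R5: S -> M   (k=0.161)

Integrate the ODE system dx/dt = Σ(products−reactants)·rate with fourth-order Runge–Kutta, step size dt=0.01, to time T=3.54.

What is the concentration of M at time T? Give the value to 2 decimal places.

M at T = 28.32

RK4 with dt=0.01: 354 steps to T=3.54. Trajectory (selected grid times):
t=0.00: S=17.76 E=15.01 M=5.52
t=0.39: S=0.24 E=27.65 M=22.87
t=0.79: S=0.23 E=32.05 M=22.82
t=1.18: S=0.23 E=36.21 M=23.04
t=1.57: S=0.22 E=40.33 M=23.48
t=1.97: S=0.21 E=44.56 M=24.13
t=2.36: S=0.21 E=48.73 M=24.94
t=2.75: S=0.21 E=52.98 M=25.91
t=3.15: S=0.20 E=57.47 M=27.06
t=3.54: S=0.20 E=62.00 M=28.32
Read off M at T=3.54: 28.32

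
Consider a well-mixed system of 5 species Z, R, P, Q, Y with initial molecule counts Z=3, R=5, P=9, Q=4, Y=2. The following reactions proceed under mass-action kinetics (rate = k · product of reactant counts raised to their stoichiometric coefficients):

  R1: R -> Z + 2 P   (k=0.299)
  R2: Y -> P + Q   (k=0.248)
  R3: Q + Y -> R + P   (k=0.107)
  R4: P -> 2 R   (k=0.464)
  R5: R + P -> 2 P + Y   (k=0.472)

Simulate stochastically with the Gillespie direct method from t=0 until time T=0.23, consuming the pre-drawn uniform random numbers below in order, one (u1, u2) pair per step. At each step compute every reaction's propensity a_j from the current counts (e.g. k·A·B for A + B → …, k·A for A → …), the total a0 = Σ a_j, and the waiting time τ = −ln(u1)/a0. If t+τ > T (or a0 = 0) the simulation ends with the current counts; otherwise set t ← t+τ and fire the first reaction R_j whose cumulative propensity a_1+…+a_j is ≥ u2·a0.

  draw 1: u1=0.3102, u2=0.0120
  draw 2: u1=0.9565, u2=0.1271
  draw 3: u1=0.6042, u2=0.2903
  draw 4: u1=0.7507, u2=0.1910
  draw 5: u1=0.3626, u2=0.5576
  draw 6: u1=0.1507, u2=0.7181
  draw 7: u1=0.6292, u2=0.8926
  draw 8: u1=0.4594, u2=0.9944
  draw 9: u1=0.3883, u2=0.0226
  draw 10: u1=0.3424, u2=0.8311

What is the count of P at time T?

t=0.000: Z=3 R=5 P=9 Q=4 Y=2
Draw 1: a1=1.495, a2=0.496, a3=0.856, a4=4.176, a5=21.240, a0=28.263; τ=−ln(0.3102)/28.263=0.041 → t=0.041; u2·a0=0.0120·28.263=0.339 ≤ a1=1.495 → R1 fires; Z=4 R=4 P=11 Q=4 Y=2
Draw 2: a1=1.196, a2=0.496, a3=0.856, a4=5.104, a5=20.768, a0=28.420; τ=−ln(0.9565)/28.420=0.002 → t=0.043; u2·a0=0.1271·28.420=3.612; a1+…+a3=2.548 < 3.612 ≤ a1+…+a4=7.652 → R4 fires; Z=4 R=6 P=10 Q=4 Y=2
Draw 3: a1=1.794, a2=0.496, a3=0.856, a4=4.640, a5=28.320, a0=36.106; τ=−ln(0.6042)/36.106=0.014 → t=0.057; u2·a0=0.2903·36.106=10.482; a1+…+a4=7.786 < 10.482 ≤ a1+…+a5=36.106 → R5 fires; Z=4 R=5 P=11 Q=4 Y=3
Draw 4: a1=1.495, a2=0.744, a3=1.284, a4=5.104, a5=25.960, a0=34.587; τ=−ln(0.7507)/34.587=0.008 → t=0.065; u2·a0=0.1910·34.587=6.606; a1+…+a3=3.523 < 6.606 ≤ a1+…+a4=8.627 → R4 fires; Z=4 R=7 P=10 Q=4 Y=3
Draw 5: a1=2.093, a2=0.744, a3=1.284, a4=4.640, a5=33.040, a0=41.801; τ=−ln(0.3626)/41.801=0.024 → t=0.089; u2·a0=0.5576·41.801=23.308; a1+…+a4=8.761 < 23.308 ≤ a1+…+a5=41.801 → R5 fires; Z=4 R=6 P=11 Q=4 Y=4
Draw 6: a1=1.794, a2=0.992, a3=1.712, a4=5.104, a5=31.152, a0=40.754; τ=−ln(0.1507)/40.754=0.046 → t=0.136; u2·a0=0.7181·40.754=29.265; a1+…+a4=9.602 < 29.265 ≤ a1+…+a5=40.754 → R5 fires; Z=4 R=5 P=12 Q=4 Y=5
Draw 7: a1=1.495, a2=1.240, a3=2.140, a4=5.568, a5=28.320, a0=38.763; τ=−ln(0.6292)/38.763=0.012 → t=0.148; u2·a0=0.8926·38.763=34.600; a1+…+a4=10.443 < 34.600 ≤ a1+…+a5=38.763 → R5 fires; Z=4 R=4 P=13 Q=4 Y=6
Draw 8: a1=1.196, a2=1.488, a3=2.568, a4=6.032, a5=24.544, a0=35.828; τ=−ln(0.4594)/35.828=0.022 → t=0.170; u2·a0=0.9944·35.828=35.627; a1+…+a4=11.284 < 35.627 ≤ a1+…+a5=35.828 → R5 fires; Z=4 R=3 P=14 Q=4 Y=7
Draw 9: a1=0.897, a2=1.736, a3=2.996, a4=6.496, a5=19.824, a0=31.949; τ=−ln(0.3883)/31.949=0.030 → t=0.199; u2·a0=0.0226·31.949=0.722 ≤ a1=0.897 → R1 fires; Z=5 R=2 P=16 Q=4 Y=7
Draw 10: a1=0.598, a2=1.736, a3=2.996, a4=7.424, a5=15.104, a0=27.858; τ=−ln(0.3424)/27.858=0.038 → t=0.238 > T=0.23: stop.
Read off P at T=0.23: 16

P at T = 16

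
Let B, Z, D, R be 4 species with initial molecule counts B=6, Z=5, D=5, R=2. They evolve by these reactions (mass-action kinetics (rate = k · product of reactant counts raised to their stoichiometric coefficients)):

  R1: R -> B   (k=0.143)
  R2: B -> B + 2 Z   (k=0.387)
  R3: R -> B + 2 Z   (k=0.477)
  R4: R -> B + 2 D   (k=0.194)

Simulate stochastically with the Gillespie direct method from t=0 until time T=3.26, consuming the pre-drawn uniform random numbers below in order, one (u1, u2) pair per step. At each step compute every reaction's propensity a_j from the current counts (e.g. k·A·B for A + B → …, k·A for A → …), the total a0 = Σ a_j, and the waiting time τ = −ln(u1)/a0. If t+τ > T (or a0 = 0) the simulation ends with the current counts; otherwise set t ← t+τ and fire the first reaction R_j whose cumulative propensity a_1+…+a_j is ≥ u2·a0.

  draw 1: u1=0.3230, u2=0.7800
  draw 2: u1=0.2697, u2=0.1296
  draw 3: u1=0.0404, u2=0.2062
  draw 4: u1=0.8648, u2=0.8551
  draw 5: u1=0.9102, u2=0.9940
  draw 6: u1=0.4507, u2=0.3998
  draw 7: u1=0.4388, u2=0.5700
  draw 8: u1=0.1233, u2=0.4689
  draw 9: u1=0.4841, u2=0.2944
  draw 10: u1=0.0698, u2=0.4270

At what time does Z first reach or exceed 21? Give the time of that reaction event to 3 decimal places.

Threshold first reached at t = 2.840

t=0.000: B=6 Z=5 D=5 R=2
Draw 1: a1=0.286, a2=2.322, a3=0.954, a4=0.388, a0=3.950; τ=−ln(0.3230)/3.950=0.286 → t=0.286; u2·a0=0.7800·3.950=3.081; a1+a2=2.608 < 3.081 ≤ a1+…+a3=3.562 → R3 fires; B=7 Z=7 D=5 R=1
Draw 2: a1=0.143, a2=2.709, a3=0.477, a4=0.194, a0=3.523; τ=−ln(0.2697)/3.523=0.372 → t=0.658; u2·a0=0.1296·3.523=0.457; a1=0.143 < 0.457 ≤ a1+a2=2.852 → R2 fires; B=7 Z=9 D=5 R=1
Draw 3: a1=0.143, a2=2.709, a3=0.477, a4=0.194, a0=3.523; τ=−ln(0.0404)/3.523=0.911 → t=1.569; u2·a0=0.2062·3.523=0.726; a1=0.143 < 0.726 ≤ a1+a2=2.852 → R2 fires; B=7 Z=11 D=5 R=1
Draw 4: a1=0.143, a2=2.709, a3=0.477, a4=0.194, a0=3.523; τ=−ln(0.8648)/3.523=0.041 → t=1.610; u2·a0=0.8551·3.523=3.013; a1+a2=2.852 < 3.013 ≤ a1+…+a3=3.329 → R3 fires; B=8 Z=13 D=5 R=0
Draw 5: a1=0.000, a2=3.096, a3=0.000, a4=0.000, a0=3.096; τ=−ln(0.9102)/3.096=0.030 → t=1.641; u2·a0=0.9940·3.096=3.077; a1=0.000 < 3.077 ≤ a1+a2=3.096 → R2 fires; B=8 Z=15 D=5 R=0
Draw 6: a1=0.000, a2=3.096, a3=0.000, a4=0.000, a0=3.096; τ=−ln(0.4507)/3.096=0.257 → t=1.898; u2·a0=0.3998·3.096=1.238; a1=0.000 < 1.238 ≤ a1+a2=3.096 → R2 fires; B=8 Z=17 D=5 R=0
Draw 7: a1=0.000, a2=3.096, a3=0.000, a4=0.000, a0=3.096; τ=−ln(0.4388)/3.096=0.266 → t=2.164; u2·a0=0.5700·3.096=1.765; a1=0.000 < 1.765 ≤ a1+a2=3.096 → R2 fires; B=8 Z=19 D=5 R=0
Draw 8: a1=0.000, a2=3.096, a3=0.000, a4=0.000, a0=3.096; τ=−ln(0.1233)/3.096=0.676 → t=2.840; u2·a0=0.4689·3.096=1.452; a1=0.000 < 1.452 ≤ a1+a2=3.096 → R2 fires; B=8 Z=21 D=5 R=0
Draw 9: a1=0.000, a2=3.096, a3=0.000, a4=0.000, a0=3.096; τ=−ln(0.4841)/3.096=0.234 → t=3.074; u2·a0=0.2944·3.096=0.911; a1=0.000 < 0.911 ≤ a1+a2=3.096 → R2 fires; B=8 Z=23 D=5 R=0
Draw 10: a1=0.000, a2=3.096, a3=0.000, a4=0.000, a0=3.096; τ=−ln(0.0698)/3.096=0.860 → t=3.934 > T=3.26: stop.
Z first becomes ≥ 21 when it reaches 21 at the event at t=2.840.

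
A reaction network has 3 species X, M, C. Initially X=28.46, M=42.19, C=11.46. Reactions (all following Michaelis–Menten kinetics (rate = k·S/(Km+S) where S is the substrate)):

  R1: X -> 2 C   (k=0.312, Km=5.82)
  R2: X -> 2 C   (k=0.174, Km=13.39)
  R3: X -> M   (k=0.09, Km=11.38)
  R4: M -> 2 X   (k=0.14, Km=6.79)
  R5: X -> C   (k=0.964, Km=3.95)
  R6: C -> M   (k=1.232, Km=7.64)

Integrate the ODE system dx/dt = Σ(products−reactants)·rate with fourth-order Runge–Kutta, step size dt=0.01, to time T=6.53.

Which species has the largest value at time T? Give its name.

Dominant species at T: M

RK4 with dt=0.01: 653 steps to T=6.53. Trajectory (selected grid times):
t=0.00: X=28.46 M=42.19 C=11.46
t=0.73: X=27.70 M=42.69 C=12.08
t=1.45: X=26.95 M=43.20 C=12.68
t=2.18: X=26.20 M=43.72 C=13.27
t=2.90: X=25.46 M=44.25 C=13.83
t=3.63: X=24.72 M=44.79 C=14.39
t=4.35: X=23.99 M=45.33 C=14.93
t=5.08: X=23.25 M=45.88 C=15.46
t=5.80: X=22.54 M=46.44 C=15.97
t=6.53: X=21.81 M=47.00 C=16.48
At T=6.53: X=21.81 M=47.00 C=16.48; the largest is M.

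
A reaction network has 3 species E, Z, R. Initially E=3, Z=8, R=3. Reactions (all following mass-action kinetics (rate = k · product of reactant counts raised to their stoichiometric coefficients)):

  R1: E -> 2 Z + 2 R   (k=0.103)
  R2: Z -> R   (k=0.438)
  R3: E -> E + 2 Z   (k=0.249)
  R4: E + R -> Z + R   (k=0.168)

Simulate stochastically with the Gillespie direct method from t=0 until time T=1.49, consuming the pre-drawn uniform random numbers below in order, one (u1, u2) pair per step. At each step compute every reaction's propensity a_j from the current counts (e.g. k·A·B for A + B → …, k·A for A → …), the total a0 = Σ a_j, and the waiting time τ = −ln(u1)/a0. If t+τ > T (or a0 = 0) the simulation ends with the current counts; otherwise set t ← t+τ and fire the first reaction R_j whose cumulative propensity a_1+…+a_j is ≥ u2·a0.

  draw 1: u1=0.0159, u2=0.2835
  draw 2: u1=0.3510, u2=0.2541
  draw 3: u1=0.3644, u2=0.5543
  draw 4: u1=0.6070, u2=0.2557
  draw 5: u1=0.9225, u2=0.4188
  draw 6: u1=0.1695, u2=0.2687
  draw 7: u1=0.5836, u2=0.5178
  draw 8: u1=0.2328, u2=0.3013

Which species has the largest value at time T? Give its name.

Dominant species at T: R

t=0.000: E=3 Z=8 R=3
Draw 1: a1=0.309, a2=3.504, a3=0.747, a4=1.512, a0=6.072; τ=−ln(0.0159)/6.072=0.682 → t=0.682; u2·a0=0.2835·6.072=1.721; a1=0.309 < 1.721 ≤ a1+a2=3.813 → R2 fires; E=3 Z=7 R=4
Draw 2: a1=0.309, a2=3.066, a3=0.747, a4=2.016, a0=6.138; τ=−ln(0.3510)/6.138=0.171 → t=0.853; u2·a0=0.2541·6.138=1.560; a1=0.309 < 1.560 ≤ a1+a2=3.375 → R2 fires; E=3 Z=6 R=5
Draw 3: a1=0.309, a2=2.628, a3=0.747, a4=2.520, a0=6.204; τ=−ln(0.3644)/6.204=0.163 → t=1.015; u2·a0=0.5543·6.204=3.439; a1+a2=2.937 < 3.439 ≤ a1+…+a3=3.684 → R3 fires; E=3 Z=8 R=5
Draw 4: a1=0.309, a2=3.504, a3=0.747, a4=2.520, a0=7.080; τ=−ln(0.6070)/7.080=0.071 → t=1.086; u2·a0=0.2557·7.080=1.810; a1=0.309 < 1.810 ≤ a1+a2=3.813 → R2 fires; E=3 Z=7 R=6
Draw 5: a1=0.309, a2=3.066, a3=0.747, a4=3.024, a0=7.146; τ=−ln(0.9225)/7.146=0.011 → t=1.097; u2·a0=0.4188·7.146=2.993; a1=0.309 < 2.993 ≤ a1+a2=3.375 → R2 fires; E=3 Z=6 R=7
Draw 6: a1=0.309, a2=2.628, a3=0.747, a4=3.528, a0=7.212; τ=−ln(0.1695)/7.212=0.246 → t=1.343; u2·a0=0.2687·7.212=1.938; a1=0.309 < 1.938 ≤ a1+a2=2.937 → R2 fires; E=3 Z=5 R=8
Draw 7: a1=0.309, a2=2.190, a3=0.747, a4=4.032, a0=7.278; τ=−ln(0.5836)/7.278=0.074 → t=1.417; u2·a0=0.5178·7.278=3.769; a1+…+a3=3.246 < 3.769 ≤ a1+…+a4=7.278 → R4 fires; E=2 Z=6 R=8
Draw 8: a1=0.206, a2=2.628, a3=0.498, a4=2.688, a0=6.020; τ=−ln(0.2328)/6.020=0.242 → t=1.659 > T=1.49: stop.
At T=1.49: E=2 Z=6 R=8; the largest is R.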